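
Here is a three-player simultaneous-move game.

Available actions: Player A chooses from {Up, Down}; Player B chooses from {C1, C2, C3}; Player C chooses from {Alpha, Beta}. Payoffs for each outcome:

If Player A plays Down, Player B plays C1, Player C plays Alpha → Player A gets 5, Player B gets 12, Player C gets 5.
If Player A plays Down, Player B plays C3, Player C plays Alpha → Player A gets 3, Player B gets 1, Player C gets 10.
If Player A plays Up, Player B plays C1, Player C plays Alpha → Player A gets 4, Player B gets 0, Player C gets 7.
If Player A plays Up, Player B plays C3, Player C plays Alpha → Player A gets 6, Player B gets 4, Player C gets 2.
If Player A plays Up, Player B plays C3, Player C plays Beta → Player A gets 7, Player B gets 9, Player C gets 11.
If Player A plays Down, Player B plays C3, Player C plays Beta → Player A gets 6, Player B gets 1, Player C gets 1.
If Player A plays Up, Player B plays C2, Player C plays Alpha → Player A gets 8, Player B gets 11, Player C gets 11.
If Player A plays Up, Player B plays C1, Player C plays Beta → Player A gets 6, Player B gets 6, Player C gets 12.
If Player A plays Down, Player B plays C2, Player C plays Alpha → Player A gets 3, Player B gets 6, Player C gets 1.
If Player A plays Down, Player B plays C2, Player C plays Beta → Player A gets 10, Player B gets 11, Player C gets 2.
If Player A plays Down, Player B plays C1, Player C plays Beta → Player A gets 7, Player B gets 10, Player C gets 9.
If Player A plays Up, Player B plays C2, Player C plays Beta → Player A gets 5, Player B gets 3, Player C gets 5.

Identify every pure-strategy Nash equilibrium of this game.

Pure-strategy Nash equilibria: (Up, C2, Alpha), (Up, C3, Beta), (Down, C2, Beta)

(Up, C1, Alpha): Player A can switch to Down (4 → 5). Not NE.
(Up, C1, Beta): Player A can switch to Down (6 → 7). Not NE.
(Up, C2, Alpha): Player A gets 8, best alternative 3; Player B gets 11, best alternative 4; Player C gets 11, best alternative 5. No profitable deviation — NE.
(Up, C2, Beta): Player A can switch to Down (5 → 10). Not NE.
(Up, C3, Alpha): Player B can switch to C2 (4 → 11). Not NE.
(Up, C3, Beta): Player A gets 7, best alternative 6; Player B gets 9, best alternative 6; Player C gets 11, best alternative 2. No profitable deviation — NE.
(Down, C1, Alpha): Player C can switch to Beta (5 → 9). Not NE.
(Down, C1, Beta): Player B can switch to C2 (10 → 11). Not NE.
(Down, C2, Beta): Player A gets 10, best alternative 5; Player B gets 11, best alternative 10; Player C gets 2, best alternative 1. No profitable deviation — NE.
(The remaining 3 profiles each have a profitable deviation by the same check.)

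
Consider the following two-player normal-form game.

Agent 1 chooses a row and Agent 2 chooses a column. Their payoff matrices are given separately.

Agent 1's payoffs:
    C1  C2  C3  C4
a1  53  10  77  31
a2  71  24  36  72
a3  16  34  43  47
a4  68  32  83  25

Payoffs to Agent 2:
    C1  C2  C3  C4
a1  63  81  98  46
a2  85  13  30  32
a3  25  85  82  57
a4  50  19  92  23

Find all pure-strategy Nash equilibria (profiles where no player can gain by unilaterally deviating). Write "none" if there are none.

(a1, C1): Agent 1 can switch to a2 (53 → 71). Not NE.
(a1, C2): Agent 1 can switch to a2 (10 → 24). Not NE.
(a1, C3): Agent 1 can switch to a4 (77 → 83). Not NE.
(a1, C4): Agent 1 can switch to a2 (31 → 72). Not NE.
(a2, C1): Agent 1 gets 71, best alternative 68; Agent 2 gets 85, best alternative 32. No profitable deviation — NE.
(a2, C2): Agent 1 can switch to a3 (24 → 34). Not NE.
(a2, C3): Agent 1 can switch to a1 (36 → 77). Not NE.
(a2, C4): Agent 2 can switch to C1 (32 → 85). Not NE.
(a3, C1): Agent 1 can switch to a1 (16 → 53). Not NE.
(a3, C2): Agent 1 gets 34, best alternative 32; Agent 2 gets 85, best alternative 82. No profitable deviation — NE.
(a4, C3): Agent 1 gets 83, best alternative 77; Agent 2 gets 92, best alternative 50. No profitable deviation — NE.
(The remaining 5 profiles each have a profitable deviation by the same check.)

(a2, C1) and (a3, C2) and (a4, C3)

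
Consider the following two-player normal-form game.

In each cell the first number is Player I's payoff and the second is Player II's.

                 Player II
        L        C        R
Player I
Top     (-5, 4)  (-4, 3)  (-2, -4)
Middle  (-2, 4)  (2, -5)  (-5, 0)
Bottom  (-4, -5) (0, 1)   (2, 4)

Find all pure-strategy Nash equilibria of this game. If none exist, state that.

The pure Nash equilibria are (Middle, L) and (Bottom, R).

(Top, L): Player I can switch to Middle (-5 → -2). Not NE.
(Top, C): Player I can switch to Middle (-4 → 2). Not NE.
(Top, R): Player I can switch to Bottom (-2 → 2). Not NE.
(Middle, L): Player I gets -2, best alternative -4; Player II gets 4, best alternative 0. No profitable deviation — NE.
(Middle, C): Player II can switch to L (-5 → 4). Not NE.
(Middle, R): Player I can switch to Top (-5 → -2). Not NE.
(Bottom, L): Player I can switch to Middle (-4 → -2). Not NE.
(Bottom, C): Player I can switch to Middle (0 → 2). Not NE.
(Bottom, R): Player I gets 2, best alternative -2; Player II gets 4, best alternative 1. No profitable deviation — NE.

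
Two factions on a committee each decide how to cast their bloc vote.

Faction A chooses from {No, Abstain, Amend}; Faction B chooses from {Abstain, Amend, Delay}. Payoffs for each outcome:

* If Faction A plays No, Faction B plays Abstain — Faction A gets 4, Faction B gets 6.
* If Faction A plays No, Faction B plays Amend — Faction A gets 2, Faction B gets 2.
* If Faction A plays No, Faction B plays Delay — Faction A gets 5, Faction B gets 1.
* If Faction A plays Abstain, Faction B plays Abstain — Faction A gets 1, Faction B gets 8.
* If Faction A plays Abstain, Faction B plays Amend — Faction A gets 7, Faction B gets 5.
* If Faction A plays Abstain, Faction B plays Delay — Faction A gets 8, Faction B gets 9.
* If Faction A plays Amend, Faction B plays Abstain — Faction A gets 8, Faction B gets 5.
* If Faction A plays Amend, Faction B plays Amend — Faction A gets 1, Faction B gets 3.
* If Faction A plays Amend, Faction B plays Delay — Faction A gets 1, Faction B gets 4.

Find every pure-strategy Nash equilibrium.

Check each profile: it is a Nash equilibrium iff no player can strictly gain by switching unilaterally.
(No, Abstain): Faction A can switch to Amend (4 → 8). Not NE.
(No, Amend): Faction A can switch to Abstain (2 → 7). Not NE.
(No, Delay): Faction A can switch to Abstain (5 → 8). Not NE.
(Abstain, Abstain): Faction A can switch to No (1 → 4). Not NE.
(Abstain, Amend): Faction B can switch to Abstain (5 → 8). Not NE.
(Abstain, Delay): Faction A gets 8, best alternative 5; Faction B gets 9, best alternative 8. No profitable deviation — NE.
(Amend, Abstain): Faction A gets 8, best alternative 4; Faction B gets 5, best alternative 4. No profitable deviation — NE.
(Amend, Amend): Faction A can switch to No (1 → 2). Not NE.
(Amend, Delay): Faction A can switch to No (1 → 5). Not NE.

Pure-strategy Nash equilibria: (Abstain, Delay), (Amend, Abstain)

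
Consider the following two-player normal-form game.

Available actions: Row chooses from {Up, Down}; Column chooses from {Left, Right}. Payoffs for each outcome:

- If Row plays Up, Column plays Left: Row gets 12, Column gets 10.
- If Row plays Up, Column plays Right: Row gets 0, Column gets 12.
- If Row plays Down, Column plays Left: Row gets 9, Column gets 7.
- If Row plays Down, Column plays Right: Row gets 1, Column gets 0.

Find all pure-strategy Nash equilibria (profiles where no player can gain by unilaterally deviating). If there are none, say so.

This game has no pure Nash equilibrium.

(Up, Left): Column can switch to Right (10 → 12). Not NE.
(Up, Right): Row can switch to Down (0 → 1). Not NE.
(Down, Left): Row can switch to Up (9 → 12). Not NE.
(Down, Right): Column can switch to Left (0 → 7). Not NE.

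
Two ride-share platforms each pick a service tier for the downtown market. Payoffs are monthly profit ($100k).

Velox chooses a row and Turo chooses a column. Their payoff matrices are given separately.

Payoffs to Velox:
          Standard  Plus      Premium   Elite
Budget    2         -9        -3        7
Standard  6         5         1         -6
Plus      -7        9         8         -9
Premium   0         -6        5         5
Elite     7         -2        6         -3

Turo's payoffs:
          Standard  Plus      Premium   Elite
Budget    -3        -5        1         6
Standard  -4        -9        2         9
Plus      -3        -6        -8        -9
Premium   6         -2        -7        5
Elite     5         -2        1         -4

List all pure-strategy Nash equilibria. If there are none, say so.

For each player, find the best response to each opponent profile; mutual best responses are the pure NE.
Velox against Standard: payoffs 2, 6, -7, 0, 7 → best response Elite.
Velox against Plus: payoffs -9, 5, 9, -6, -2 → best response Plus.
Velox against Premium: payoffs -3, 1, 8, 5, 6 → best response Plus.
Velox against Elite: payoffs 7, -6, -9, 5, -3 → best response Budget.
Turo against Budget: payoffs -3, -5, 1, 6 → best response Elite.
Turo against Standard: payoffs -4, -9, 2, 9 → best response Elite.
Turo against Plus: payoffs -3, -6, -8, -9 → best response Standard.
Turo against Premium: payoffs 6, -2, -7, 5 → best response Standard.
Turo against Elite: payoffs 5, -2, 1, -4 → best response Standard.
Mutual best responses: (Budget, Elite); (Elite, Standard).

(Budget, Elite) and (Elite, Standard)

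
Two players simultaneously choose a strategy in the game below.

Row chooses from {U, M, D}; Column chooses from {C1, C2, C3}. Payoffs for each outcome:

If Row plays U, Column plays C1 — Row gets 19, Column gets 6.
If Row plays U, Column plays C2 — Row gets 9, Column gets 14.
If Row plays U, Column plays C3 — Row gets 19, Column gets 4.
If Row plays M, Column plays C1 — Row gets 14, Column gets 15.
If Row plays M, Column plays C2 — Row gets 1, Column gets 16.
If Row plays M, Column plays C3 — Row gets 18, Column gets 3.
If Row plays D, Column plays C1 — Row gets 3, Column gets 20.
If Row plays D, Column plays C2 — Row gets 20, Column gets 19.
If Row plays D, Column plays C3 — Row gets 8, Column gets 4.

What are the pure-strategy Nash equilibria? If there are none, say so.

No pure-strategy Nash equilibrium.

Row against C1: payoffs 19, 14, 3 → best response U.
Row against C2: payoffs 9, 1, 20 → best response D.
Row against C3: payoffs 19, 18, 8 → best response U.
Column against U: payoffs 6, 14, 4 → best response C2.
Column against M: payoffs 15, 16, 3 → best response C2.
Column against D: payoffs 20, 19, 4 → best response C1.
No profile is a mutual best response for all players.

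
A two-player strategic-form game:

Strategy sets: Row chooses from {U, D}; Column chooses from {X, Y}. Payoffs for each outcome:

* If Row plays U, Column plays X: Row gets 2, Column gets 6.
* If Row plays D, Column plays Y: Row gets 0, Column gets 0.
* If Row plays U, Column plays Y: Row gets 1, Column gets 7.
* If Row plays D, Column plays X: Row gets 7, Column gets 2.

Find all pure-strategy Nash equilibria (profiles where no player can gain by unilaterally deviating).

Pure-strategy Nash equilibria: (U, Y) and (D, X)

Row against X: payoffs 2, 7 → best response D.
Row against Y: payoffs 1, 0 → best response U.
Column against U: payoffs 6, 7 → best response Y.
Column against D: payoffs 2, 0 → best response X.
Mutual best responses: (U, Y); (D, X).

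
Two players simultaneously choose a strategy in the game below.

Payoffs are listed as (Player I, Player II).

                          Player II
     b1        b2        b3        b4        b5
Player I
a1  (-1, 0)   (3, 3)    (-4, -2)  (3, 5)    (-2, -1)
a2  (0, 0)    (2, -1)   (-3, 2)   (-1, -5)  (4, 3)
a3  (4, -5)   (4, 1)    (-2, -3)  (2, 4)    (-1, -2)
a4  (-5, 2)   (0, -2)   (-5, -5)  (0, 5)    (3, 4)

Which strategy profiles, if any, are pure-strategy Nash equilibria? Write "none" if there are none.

Player I against b1: payoffs -1, 0, 4, -5 → best response a3.
Player I against b2: payoffs 3, 2, 4, 0 → best response a3.
Player I against b3: payoffs -4, -3, -2, -5 → best response a3.
Player I against b4: payoffs 3, -1, 2, 0 → best response a1.
Player I against b5: payoffs -2, 4, -1, 3 → best response a2.
Player II against a1: payoffs 0, 3, -2, 5, -1 → best response b4.
Player II against a2: payoffs 0, -1, 2, -5, 3 → best response b5.
Player II against a3: payoffs -5, 1, -3, 4, -2 → best response b4.
Player II against a4: payoffs 2, -2, -5, 5, 4 → best response b4.
Mutual best responses: (a1, b4); (a2, b5).

The pure Nash equilibria are (a1, b4) and (a2, b5).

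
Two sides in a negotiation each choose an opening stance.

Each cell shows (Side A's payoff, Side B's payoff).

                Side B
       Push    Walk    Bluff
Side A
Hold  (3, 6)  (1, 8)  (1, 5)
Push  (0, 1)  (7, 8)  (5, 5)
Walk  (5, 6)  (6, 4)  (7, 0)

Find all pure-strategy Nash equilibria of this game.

(Push, Walk); (Walk, Push)

For each player, find the best response to each opponent profile; mutual best responses are the pure NE.
Side A against Push: payoffs 3, 0, 5 → best response Walk.
Side A against Walk: payoffs 1, 7, 6 → best response Push.
Side A against Bluff: payoffs 1, 5, 7 → best response Walk.
Side B against Hold: payoffs 6, 8, 5 → best response Walk.
Side B against Push: payoffs 1, 8, 5 → best response Walk.
Side B against Walk: payoffs 6, 4, 0 → best response Push.
Mutual best responses: (Push, Walk); (Walk, Push).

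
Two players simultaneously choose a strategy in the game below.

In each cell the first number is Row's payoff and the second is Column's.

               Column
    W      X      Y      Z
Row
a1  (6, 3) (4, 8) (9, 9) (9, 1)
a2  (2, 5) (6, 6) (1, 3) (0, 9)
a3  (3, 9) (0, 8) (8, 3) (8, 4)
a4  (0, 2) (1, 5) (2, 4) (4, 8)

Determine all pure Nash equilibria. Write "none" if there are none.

Row against W: payoffs 6, 2, 3, 0 → best response a1.
Row against X: payoffs 4, 6, 0, 1 → best response a2.
Row against Y: payoffs 9, 1, 8, 2 → best response a1.
Row against Z: payoffs 9, 0, 8, 4 → best response a1.
Column against a1: payoffs 3, 8, 9, 1 → best response Y.
Column against a2: payoffs 5, 6, 3, 9 → best response Z.
Column against a3: payoffs 9, 8, 3, 4 → best response W.
Column against a4: payoffs 2, 5, 4, 8 → best response Z.
Mutual best responses: (a1, Y).

The unique pure-strategy Nash equilibrium is (a1, Y).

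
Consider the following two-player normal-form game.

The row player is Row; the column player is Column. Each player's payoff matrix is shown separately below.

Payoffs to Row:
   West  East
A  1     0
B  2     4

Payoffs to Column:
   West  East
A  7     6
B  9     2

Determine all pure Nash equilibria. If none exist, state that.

Pure NE: (B, West)

For each player, find the best response to each opponent profile; mutual best responses are the pure NE.
Row against West: payoffs 1, 2 → best response B.
Row against East: payoffs 0, 4 → best response B.
Column against A: payoffs 7, 6 → best response West.
Column against B: payoffs 9, 2 → best response West.
Mutual best responses: (B, West).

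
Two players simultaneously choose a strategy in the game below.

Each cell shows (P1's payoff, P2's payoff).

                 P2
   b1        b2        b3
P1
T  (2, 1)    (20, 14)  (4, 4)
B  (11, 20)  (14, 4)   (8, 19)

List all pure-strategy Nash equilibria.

Pure-strategy Nash equilibria: (T, b2) and (B, b1)

P1 against b1: payoffs 2, 11 → best response B.
P1 against b2: payoffs 20, 14 → best response T.
P1 against b3: payoffs 4, 8 → best response B.
P2 against T: payoffs 1, 14, 4 → best response b2.
P2 against B: payoffs 20, 4, 19 → best response b1.
Mutual best responses: (T, b2); (B, b1).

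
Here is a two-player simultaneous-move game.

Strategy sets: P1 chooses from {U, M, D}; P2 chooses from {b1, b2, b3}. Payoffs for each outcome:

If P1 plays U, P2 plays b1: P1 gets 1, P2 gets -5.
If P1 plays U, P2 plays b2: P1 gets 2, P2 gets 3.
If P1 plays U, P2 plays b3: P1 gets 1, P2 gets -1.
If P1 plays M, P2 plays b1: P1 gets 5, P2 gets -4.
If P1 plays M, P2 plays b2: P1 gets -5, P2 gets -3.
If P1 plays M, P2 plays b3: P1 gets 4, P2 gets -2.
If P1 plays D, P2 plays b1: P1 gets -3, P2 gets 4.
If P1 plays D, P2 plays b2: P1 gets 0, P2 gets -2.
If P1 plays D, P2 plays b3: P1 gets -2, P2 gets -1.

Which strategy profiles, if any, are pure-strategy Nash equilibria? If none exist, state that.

The pure Nash equilibria are (U, b2) and (M, b3).

P1 against b1: payoffs 1, 5, -3 → best response M.
P1 against b2: payoffs 2, -5, 0 → best response U.
P1 against b3: payoffs 1, 4, -2 → best response M.
P2 against U: payoffs -5, 3, -1 → best response b2.
P2 against M: payoffs -4, -3, -2 → best response b3.
P2 against D: payoffs 4, -2, -1 → best response b1.
Mutual best responses: (U, b2); (M, b3).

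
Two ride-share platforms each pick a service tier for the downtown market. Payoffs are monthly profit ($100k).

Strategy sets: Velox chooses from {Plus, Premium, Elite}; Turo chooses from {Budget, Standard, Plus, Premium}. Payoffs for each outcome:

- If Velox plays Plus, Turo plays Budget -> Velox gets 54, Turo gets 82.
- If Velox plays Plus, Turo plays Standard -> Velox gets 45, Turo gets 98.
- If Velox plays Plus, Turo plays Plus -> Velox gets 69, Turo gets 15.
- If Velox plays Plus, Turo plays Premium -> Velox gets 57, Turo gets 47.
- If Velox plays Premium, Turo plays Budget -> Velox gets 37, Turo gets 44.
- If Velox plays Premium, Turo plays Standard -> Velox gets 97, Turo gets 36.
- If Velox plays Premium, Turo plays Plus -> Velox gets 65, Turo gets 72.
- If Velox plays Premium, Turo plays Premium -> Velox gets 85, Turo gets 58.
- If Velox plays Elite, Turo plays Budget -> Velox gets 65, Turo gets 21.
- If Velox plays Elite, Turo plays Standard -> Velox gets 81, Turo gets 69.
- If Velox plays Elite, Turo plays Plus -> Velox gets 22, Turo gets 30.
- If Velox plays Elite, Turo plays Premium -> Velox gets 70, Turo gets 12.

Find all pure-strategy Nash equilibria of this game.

There is no pure-strategy Nash equilibrium.

(Plus, Budget): Velox can switch to Elite (54 → 65). Not NE.
(Plus, Standard): Velox can switch to Premium (45 → 97). Not NE.
(Plus, Plus): Turo can switch to Budget (15 → 82). Not NE.
(Plus, Premium): Velox can switch to Premium (57 → 85). Not NE.
(Premium, Budget): Velox can switch to Plus (37 → 54). Not NE.
(Premium, Standard): Turo can switch to Budget (36 → 44). Not NE.
(Premium, Plus): Velox can switch to Plus (65 → 69). Not NE.
(Premium, Premium): Turo can switch to Plus (58 → 72). Not NE.
(Elite, Budget): Turo can switch to Standard (21 → 69). Not NE.
(Elite, Standard): Velox can switch to Premium (81 → 97). Not NE.
(The remaining 2 profiles each have a profitable deviation by the same check.)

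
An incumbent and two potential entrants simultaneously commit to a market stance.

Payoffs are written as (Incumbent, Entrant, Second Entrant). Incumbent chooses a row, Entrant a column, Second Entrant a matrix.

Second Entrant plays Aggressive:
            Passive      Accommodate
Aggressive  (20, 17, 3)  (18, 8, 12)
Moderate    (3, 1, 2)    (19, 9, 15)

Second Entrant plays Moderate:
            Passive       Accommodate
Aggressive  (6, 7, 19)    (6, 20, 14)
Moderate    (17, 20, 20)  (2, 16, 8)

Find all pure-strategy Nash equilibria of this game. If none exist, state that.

Incumbent against (Passive, Aggressive): payoffs 20, 3 → best response Aggressive.
Incumbent against (Passive, Moderate): payoffs 6, 17 → best response Moderate.
Incumbent against (Accommodate, Aggressive): payoffs 18, 19 → best response Moderate.
Incumbent against (Accommodate, Moderate): payoffs 6, 2 → best response Aggressive.
Entrant against (Aggressive, Aggressive): payoffs 17, 8 → best response Passive.
Entrant against (Aggressive, Moderate): payoffs 7, 20 → best response Accommodate.
Entrant against (Moderate, Aggressive): payoffs 1, 9 → best response Accommodate.
Entrant against (Moderate, Moderate): payoffs 20, 16 → best response Passive.
Second Entrant against (Aggressive, Passive): payoffs 3, 19 → best response Moderate.
Second Entrant against (Aggressive, Accommodate): payoffs 12, 14 → best response Moderate.
Second Entrant against (Moderate, Passive): payoffs 2, 20 → best response Moderate.
Second Entrant against (Moderate, Accommodate): payoffs 15, 8 → best response Aggressive.
Mutual best responses: (Aggressive, Accommodate, Moderate); (Moderate, Passive, Moderate); (Moderate, Accommodate, Aggressive).

Pure-strategy Nash equilibria: (Aggressive, Accommodate, Moderate); (Moderate, Passive, Moderate); (Moderate, Accommodate, Aggressive)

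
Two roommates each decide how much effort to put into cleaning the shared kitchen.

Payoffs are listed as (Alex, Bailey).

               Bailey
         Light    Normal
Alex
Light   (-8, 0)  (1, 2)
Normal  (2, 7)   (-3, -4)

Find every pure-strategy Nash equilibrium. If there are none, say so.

(Light, Normal); (Normal, Light)

Mark each player's best response to every combination of opponents' strategies; a profile where every player is best-responding is a pure Nash equilibrium.
Alex against Light: payoffs -8, 2 → best response Normal.
Alex against Normal: payoffs 1, -3 → best response Light.
Bailey against Light: payoffs 0, 2 → best response Normal.
Bailey against Normal: payoffs 7, -4 → best response Light.
Mutual best responses: (Light, Normal); (Normal, Light).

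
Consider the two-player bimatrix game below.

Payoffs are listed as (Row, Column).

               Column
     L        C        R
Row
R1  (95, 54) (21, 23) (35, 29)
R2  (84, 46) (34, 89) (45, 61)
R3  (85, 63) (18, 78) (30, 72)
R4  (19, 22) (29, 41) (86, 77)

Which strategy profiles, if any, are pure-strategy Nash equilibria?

(R1, L): Row gets 95, best alternative 85; Column gets 54, best alternative 29. No profitable deviation — NE.
(R1, C): Row can switch to R2 (21 → 34). Not NE.
(R1, R): Row can switch to R2 (35 → 45). Not NE.
(R2, L): Row can switch to R1 (84 → 95). Not NE.
(R2, C): Row gets 34, best alternative 29; Column gets 89, best alternative 61. No profitable deviation — NE.
(R2, R): Row can switch to R4 (45 → 86). Not NE.
(R3, L): Row can switch to R1 (85 → 95). Not NE.
(R3, C): Row can switch to R1 (18 → 21). Not NE.
(R3, R): Row can switch to R1 (30 → 35). Not NE.
(R4, L): Row can switch to R1 (19 → 95). Not NE.
(R4, R): Row gets 86, best alternative 45; Column gets 77, best alternative 41. No profitable deviation — NE.
(The remaining 1 profile has a profitable deviation by the same check.)

The pure Nash equilibria are (R1, L) and (R2, C) and (R4, R).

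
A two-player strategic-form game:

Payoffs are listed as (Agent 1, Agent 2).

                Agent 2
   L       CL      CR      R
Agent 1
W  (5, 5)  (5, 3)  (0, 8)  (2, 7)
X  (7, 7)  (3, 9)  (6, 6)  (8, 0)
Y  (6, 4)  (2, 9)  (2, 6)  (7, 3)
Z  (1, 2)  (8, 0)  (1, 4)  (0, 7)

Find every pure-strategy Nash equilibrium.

Mark each player's best response to every combination of opponents' strategies; a profile where every player is best-responding is a pure Nash equilibrium.
Agent 1 against L: payoffs 5, 7, 6, 1 → best response X.
Agent 1 against CL: payoffs 5, 3, 2, 8 → best response Z.
Agent 1 against CR: payoffs 0, 6, 2, 1 → best response X.
Agent 1 against R: payoffs 2, 8, 7, 0 → best response X.
Agent 2 against W: payoffs 5, 3, 8, 7 → best response CR.
Agent 2 against X: payoffs 7, 9, 6, 0 → best response CL.
Agent 2 against Y: payoffs 4, 9, 6, 3 → best response CL.
Agent 2 against Z: payoffs 2, 0, 4, 7 → best response R.
No profile is a mutual best response for all players.

This game has no pure Nash equilibrium.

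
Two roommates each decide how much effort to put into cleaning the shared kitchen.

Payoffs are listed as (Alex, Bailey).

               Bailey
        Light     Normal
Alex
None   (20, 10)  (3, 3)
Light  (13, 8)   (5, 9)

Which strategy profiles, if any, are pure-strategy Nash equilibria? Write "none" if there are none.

Alex against Light: payoffs 20, 13 → best response None.
Alex against Normal: payoffs 3, 5 → best response Light.
Bailey against None: payoffs 10, 3 → best response Light.
Bailey against Light: payoffs 8, 9 → best response Normal.
Mutual best responses: (None, Light); (Light, Normal).

Pure-strategy Nash equilibria: (None, Light); (Light, Normal)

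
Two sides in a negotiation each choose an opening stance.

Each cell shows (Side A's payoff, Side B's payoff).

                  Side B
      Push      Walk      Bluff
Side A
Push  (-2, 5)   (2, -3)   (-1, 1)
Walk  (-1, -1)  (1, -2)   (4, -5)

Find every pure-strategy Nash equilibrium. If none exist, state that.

Side A against Push: payoffs -2, -1 → best response Walk.
Side A against Walk: payoffs 2, 1 → best response Push.
Side A against Bluff: payoffs -1, 4 → best response Walk.
Side B against Push: payoffs 5, -3, 1 → best response Push.
Side B against Walk: payoffs -1, -2, -5 → best response Push.
Mutual best responses: (Walk, Push).

Pure NE: (Walk, Push)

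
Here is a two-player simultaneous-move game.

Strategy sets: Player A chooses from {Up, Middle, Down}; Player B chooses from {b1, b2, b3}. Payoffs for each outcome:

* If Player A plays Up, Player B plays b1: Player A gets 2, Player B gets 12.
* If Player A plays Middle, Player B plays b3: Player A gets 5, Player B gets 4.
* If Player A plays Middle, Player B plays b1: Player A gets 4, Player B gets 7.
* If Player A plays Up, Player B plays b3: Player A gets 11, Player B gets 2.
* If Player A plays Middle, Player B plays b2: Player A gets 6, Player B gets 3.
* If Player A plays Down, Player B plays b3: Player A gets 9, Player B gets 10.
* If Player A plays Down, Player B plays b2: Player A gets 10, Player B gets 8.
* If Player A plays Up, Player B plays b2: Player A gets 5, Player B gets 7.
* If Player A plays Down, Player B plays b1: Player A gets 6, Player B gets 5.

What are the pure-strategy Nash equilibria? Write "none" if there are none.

For each player, find the best response to each opponent profile; mutual best responses are the pure NE.
Player A against b1: payoffs 2, 4, 6 → best response Down.
Player A against b2: payoffs 5, 6, 10 → best response Down.
Player A against b3: payoffs 11, 5, 9 → best response Up.
Player B against Up: payoffs 12, 7, 2 → best response b1.
Player B against Middle: payoffs 7, 3, 4 → best response b1.
Player B against Down: payoffs 5, 8, 10 → best response b3.
No profile is a mutual best response for all players.

No pure-strategy Nash equilibrium.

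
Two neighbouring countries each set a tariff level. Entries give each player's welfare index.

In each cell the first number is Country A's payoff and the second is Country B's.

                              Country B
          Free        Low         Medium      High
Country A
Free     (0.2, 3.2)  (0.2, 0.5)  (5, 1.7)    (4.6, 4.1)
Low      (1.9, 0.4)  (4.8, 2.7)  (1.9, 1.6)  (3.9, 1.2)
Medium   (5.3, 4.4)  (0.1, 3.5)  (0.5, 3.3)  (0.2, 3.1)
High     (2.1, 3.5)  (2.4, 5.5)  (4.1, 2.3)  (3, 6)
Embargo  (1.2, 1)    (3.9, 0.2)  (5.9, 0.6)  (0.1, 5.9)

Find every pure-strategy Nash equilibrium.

The pure Nash equilibria are (Free, High), (Low, Low), (Medium, Free).

(Free, Free): Country A can switch to Low (0.2 → 1.9). Not NE.
(Free, Low): Country A can switch to Low (0.2 → 4.8). Not NE.
(Free, Medium): Country A can switch to Embargo (5 → 5.9). Not NE.
(Free, High): Country A gets 4.6, best alternative 3.9; Country B gets 4.1, best alternative 3.2. No profitable deviation — NE.
(Low, Free): Country A can switch to Medium (1.9 → 5.3). Not NE.
(Low, Low): Country A gets 4.8, best alternative 3.9; Country B gets 2.7, best alternative 1.6. No profitable deviation — NE.
(Low, Medium): Country A can switch to Free (1.9 → 5). Not NE.
(Low, High): Country A can switch to Free (3.9 → 4.6). Not NE.
(Medium, Free): Country A gets 5.3, best alternative 2.1; Country B gets 4.4, best alternative 3.5. No profitable deviation — NE.
(Medium, Low): Country A can switch to Free (0.1 → 0.2). Not NE.
(Medium, Medium): Country A can switch to Free (0.5 → 5). Not NE.
(The remaining 9 profiles each have a profitable deviation by the same check.)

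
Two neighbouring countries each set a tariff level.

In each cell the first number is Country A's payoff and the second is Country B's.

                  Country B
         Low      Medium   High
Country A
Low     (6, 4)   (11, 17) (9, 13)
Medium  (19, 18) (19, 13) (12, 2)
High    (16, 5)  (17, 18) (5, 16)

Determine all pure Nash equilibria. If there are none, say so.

Country A against Low: payoffs 6, 19, 16 → best response Medium.
Country A against Medium: payoffs 11, 19, 17 → best response Medium.
Country A against High: payoffs 9, 12, 5 → best response Medium.
Country B against Low: payoffs 4, 17, 13 → best response Medium.
Country B against Medium: payoffs 18, 13, 2 → best response Low.
Country B against High: payoffs 5, 18, 16 → best response Medium.
Mutual best responses: (Medium, Low).

(Medium, Low)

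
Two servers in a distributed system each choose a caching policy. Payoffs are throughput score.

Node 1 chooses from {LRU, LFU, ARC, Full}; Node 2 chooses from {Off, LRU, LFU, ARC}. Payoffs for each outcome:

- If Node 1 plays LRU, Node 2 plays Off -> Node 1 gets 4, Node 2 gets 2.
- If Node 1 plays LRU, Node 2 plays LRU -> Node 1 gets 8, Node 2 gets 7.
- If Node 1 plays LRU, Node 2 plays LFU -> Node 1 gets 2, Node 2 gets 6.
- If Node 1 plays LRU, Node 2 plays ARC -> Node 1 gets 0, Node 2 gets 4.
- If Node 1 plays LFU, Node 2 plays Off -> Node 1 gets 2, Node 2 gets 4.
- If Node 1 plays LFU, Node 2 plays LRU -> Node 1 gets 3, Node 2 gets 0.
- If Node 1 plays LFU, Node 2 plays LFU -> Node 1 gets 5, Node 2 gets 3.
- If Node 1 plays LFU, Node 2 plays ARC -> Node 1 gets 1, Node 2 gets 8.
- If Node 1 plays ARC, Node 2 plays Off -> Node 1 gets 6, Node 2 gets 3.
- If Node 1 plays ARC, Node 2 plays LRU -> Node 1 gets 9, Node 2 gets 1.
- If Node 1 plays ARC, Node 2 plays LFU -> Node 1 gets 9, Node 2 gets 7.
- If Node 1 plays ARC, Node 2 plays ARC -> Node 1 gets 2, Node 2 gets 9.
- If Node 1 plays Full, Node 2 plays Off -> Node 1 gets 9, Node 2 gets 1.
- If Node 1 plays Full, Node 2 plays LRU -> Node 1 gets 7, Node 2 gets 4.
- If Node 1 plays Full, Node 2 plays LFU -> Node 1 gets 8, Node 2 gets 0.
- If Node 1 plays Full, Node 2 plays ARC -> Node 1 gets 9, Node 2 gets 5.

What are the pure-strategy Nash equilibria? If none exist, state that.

(Full, ARC)

(LRU, Off): Node 1 can switch to ARC (4 → 6). Not NE.
(LRU, LRU): Node 1 can switch to ARC (8 → 9). Not NE.
(LRU, LFU): Node 1 can switch to LFU (2 → 5). Not NE.
(LRU, ARC): Node 1 can switch to LFU (0 → 1). Not NE.
(LFU, Off): Node 1 can switch to LRU (2 → 4). Not NE.
(LFU, LRU): Node 1 can switch to LRU (3 → 8). Not NE.
(LFU, LFU): Node 1 can switch to ARC (5 → 9). Not NE.
(LFU, ARC): Node 1 can switch to ARC (1 → 2). Not NE.
(ARC, Off): Node 1 can switch to Full (6 → 9). Not NE.
(ARC, LRU): Node 2 can switch to Off (1 → 3). Not NE.
(ARC, LFU): Node 2 can switch to ARC (7 → 9). Not NE.
(ARC, ARC): Node 1 can switch to Full (2 → 9). Not NE.
(Full, ARC): Node 1 gets 9, best alternative 2; Node 2 gets 5, best alternative 4. No profitable deviation — NE.
(The remaining 3 profiles each have a profitable deviation by the same check.)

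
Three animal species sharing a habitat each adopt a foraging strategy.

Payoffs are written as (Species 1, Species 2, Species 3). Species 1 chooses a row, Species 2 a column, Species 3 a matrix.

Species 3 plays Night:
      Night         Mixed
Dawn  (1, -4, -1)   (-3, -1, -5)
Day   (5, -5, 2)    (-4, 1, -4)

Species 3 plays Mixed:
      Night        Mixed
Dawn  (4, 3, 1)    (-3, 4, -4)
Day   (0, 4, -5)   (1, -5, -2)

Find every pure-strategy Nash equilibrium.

Mark each player's best response to every combination of opponents' strategies; a profile where every player is best-responding is a pure Nash equilibrium.
Species 1 against (Night, Night): payoffs 1, 5 → best response Day.
Species 1 against (Night, Mixed): payoffs 4, 0 → best response Dawn.
Species 1 against (Mixed, Night): payoffs -3, -4 → best response Dawn.
Species 1 against (Mixed, Mixed): payoffs -3, 1 → best response Day.
Species 2 against (Dawn, Night): payoffs -4, -1 → best response Mixed.
Species 2 against (Dawn, Mixed): payoffs 3, 4 → best response Mixed.
Species 2 against (Day, Night): payoffs -5, 1 → best response Mixed.
Species 2 against (Day, Mixed): payoffs 4, -5 → best response Night.
Species 3 against (Dawn, Night): payoffs -1, 1 → best response Mixed.
Species 3 against (Dawn, Mixed): payoffs -5, -4 → best response Mixed.
Species 3 against (Day, Night): payoffs 2, -5 → best response Night.
Species 3 against (Day, Mixed): payoffs -4, -2 → best response Mixed.
No profile is a mutual best response for all players.

No pure-strategy Nash equilibrium.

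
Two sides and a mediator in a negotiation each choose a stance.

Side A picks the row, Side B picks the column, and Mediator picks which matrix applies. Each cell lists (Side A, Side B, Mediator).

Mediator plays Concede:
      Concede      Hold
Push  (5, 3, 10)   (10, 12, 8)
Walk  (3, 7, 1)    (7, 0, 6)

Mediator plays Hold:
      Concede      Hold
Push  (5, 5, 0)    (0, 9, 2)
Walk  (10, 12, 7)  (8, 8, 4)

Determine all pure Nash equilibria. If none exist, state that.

Side A against (Concede, Concede): payoffs 5, 3 → best response Push.
Side A against (Concede, Hold): payoffs 5, 10 → best response Walk.
Side A against (Hold, Concede): payoffs 10, 7 → best response Push.
Side A against (Hold, Hold): payoffs 0, 8 → best response Walk.
Side B against (Push, Concede): payoffs 3, 12 → best response Hold.
Side B against (Push, Hold): payoffs 5, 9 → best response Hold.
Side B against (Walk, Concede): payoffs 7, 0 → best response Concede.
Side B against (Walk, Hold): payoffs 12, 8 → best response Concede.
Mediator against (Push, Concede): payoffs 10, 0 → best response Concede.
Mediator against (Push, Hold): payoffs 8, 2 → best response Concede.
Mediator against (Walk, Concede): payoffs 1, 7 → best response Hold.
Mediator against (Walk, Hold): payoffs 6, 4 → best response Concede.
Mutual best responses: (Push, Hold, Concede); (Walk, Concede, Hold).

Pure-strategy Nash equilibria: (Push, Hold, Concede) and (Walk, Concede, Hold)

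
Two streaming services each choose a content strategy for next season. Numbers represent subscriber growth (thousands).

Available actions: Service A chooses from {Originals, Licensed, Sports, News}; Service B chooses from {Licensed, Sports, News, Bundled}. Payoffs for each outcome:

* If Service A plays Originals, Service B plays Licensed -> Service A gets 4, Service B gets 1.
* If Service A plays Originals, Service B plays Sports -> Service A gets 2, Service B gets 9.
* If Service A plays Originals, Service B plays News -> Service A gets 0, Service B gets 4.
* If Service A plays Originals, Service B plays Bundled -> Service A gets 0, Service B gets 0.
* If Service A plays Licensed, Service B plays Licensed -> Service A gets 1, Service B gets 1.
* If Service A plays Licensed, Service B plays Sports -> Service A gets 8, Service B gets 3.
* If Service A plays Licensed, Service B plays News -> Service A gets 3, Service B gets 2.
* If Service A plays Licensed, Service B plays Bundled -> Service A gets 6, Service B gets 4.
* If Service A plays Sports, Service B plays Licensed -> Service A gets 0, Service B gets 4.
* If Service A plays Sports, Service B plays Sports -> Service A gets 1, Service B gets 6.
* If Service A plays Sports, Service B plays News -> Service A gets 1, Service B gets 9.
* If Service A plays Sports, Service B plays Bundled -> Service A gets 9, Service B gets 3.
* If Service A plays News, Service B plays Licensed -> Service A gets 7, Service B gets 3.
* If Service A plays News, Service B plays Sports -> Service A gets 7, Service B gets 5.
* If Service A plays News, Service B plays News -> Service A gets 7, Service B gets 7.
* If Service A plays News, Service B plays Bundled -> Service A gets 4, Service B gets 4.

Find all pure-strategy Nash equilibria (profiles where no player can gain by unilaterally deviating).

Service A against Licensed: payoffs 4, 1, 0, 7 → best response News.
Service A against Sports: payoffs 2, 8, 1, 7 → best response Licensed.
Service A against News: payoffs 0, 3, 1, 7 → best response News.
Service A against Bundled: payoffs 0, 6, 9, 4 → best response Sports.
Service B against Originals: payoffs 1, 9, 4, 0 → best response Sports.
Service B against Licensed: payoffs 1, 3, 2, 4 → best response Bundled.
Service B against Sports: payoffs 4, 6, 9, 3 → best response News.
Service B against News: payoffs 3, 5, 7, 4 → best response News.
Mutual best responses: (News, News).

Pure NE: (News, News)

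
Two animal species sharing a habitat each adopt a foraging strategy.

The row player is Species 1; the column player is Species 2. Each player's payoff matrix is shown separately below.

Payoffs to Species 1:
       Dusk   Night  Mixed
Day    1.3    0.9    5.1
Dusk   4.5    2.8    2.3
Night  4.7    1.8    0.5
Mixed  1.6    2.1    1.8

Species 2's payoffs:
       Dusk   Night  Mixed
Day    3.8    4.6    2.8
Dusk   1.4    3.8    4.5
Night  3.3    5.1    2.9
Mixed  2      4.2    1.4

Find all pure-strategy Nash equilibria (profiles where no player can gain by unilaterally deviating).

There is no pure-strategy Nash equilibrium.

(Day, Dusk): Species 1 can switch to Dusk (1.3 → 4.5). Not NE.
(Day, Night): Species 1 can switch to Dusk (0.9 → 2.8). Not NE.
(Day, Mixed): Species 2 can switch to Dusk (2.8 → 3.8). Not NE.
(Dusk, Dusk): Species 1 can switch to Night (4.5 → 4.7). Not NE.
(Dusk, Night): Species 2 can switch to Mixed (3.8 → 4.5). Not NE.
(Dusk, Mixed): Species 1 can switch to Day (2.3 → 5.1). Not NE.
(Night, Dusk): Species 2 can switch to Night (3.3 → 5.1). Not NE.
(Night, Night): Species 1 can switch to Dusk (1.8 → 2.8). Not NE.
(Night, Mixed): Species 1 can switch to Day (0.5 → 5.1). Not NE.
(Mixed, Dusk): Species 1 can switch to Dusk (1.6 → 4.5). Not NE.
(The remaining 2 profiles each have a profitable deviation by the same check.)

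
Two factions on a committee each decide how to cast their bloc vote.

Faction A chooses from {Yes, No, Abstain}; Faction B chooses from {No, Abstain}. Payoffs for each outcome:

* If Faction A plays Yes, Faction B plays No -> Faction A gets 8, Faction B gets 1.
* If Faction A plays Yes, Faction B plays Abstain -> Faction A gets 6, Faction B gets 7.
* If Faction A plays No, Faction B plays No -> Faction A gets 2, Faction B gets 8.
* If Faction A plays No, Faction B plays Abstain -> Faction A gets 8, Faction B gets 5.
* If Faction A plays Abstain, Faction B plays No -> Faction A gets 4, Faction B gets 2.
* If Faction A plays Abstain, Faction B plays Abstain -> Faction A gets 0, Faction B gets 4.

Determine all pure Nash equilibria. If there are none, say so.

For each player, find the best response to each opponent profile; mutual best responses are the pure NE.
Faction A against No: payoffs 8, 2, 4 → best response Yes.
Faction A against Abstain: payoffs 6, 8, 0 → best response No.
Faction B against Yes: payoffs 1, 7 → best response Abstain.
Faction B against No: payoffs 8, 5 → best response No.
Faction B against Abstain: payoffs 2, 4 → best response Abstain.
No profile is a mutual best response for all players.

This game has no pure Nash equilibrium.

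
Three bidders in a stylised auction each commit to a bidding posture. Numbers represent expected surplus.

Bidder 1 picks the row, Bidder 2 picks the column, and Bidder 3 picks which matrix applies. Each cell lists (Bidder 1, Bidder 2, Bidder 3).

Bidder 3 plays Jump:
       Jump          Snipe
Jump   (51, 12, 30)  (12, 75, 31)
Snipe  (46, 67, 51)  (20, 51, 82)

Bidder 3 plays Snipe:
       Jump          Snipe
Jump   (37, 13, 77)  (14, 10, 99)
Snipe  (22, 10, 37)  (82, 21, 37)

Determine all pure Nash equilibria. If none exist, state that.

(Jump, Jump, Jump): Bidder 2 can switch to Snipe (12 → 75). Not NE.
(Jump, Jump, Snipe): Bidder 1 gets 37, best alternative 22; Bidder 2 gets 13, best alternative 10; Bidder 3 gets 77, best alternative 30. No profitable deviation — NE.
(Jump, Snipe, Jump): Bidder 1 can switch to Snipe (12 → 20). Not NE.
(Jump, Snipe, Snipe): Bidder 1 can switch to Snipe (14 → 82). Not NE.
(Snipe, Jump, Jump): Bidder 1 can switch to Jump (46 → 51). Not NE.
(Snipe, Jump, Snipe): Bidder 1 can switch to Jump (22 → 37). Not NE.
(Snipe, Snipe, Jump): Bidder 2 can switch to Jump (51 → 67). Not NE.
(Snipe, Snipe, Snipe): Bidder 3 can switch to Jump (37 → 82). Not NE.

The unique pure-strategy Nash equilibrium is (Jump, Jump, Snipe).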